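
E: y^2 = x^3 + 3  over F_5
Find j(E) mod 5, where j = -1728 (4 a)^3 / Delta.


Delta = -16(4 a^3 + 27 b^2) mod 5 = 2
-1728 * (4 a)^3 = -1728 * (4*0)^3 mod 5 = 0
j = 0 * 2^(-1) mod 5 = 0

j = 0 (mod 5)


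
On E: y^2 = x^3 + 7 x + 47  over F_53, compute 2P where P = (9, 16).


Doubling: s = (3 x1^2 + a) / (2 y1)
s = (3*9^2 + 7) / (2*16) mod 53 = 31
x3 = s^2 - 2 x1 mod 53 = 31^2 - 2*9 = 42
y3 = s (x1 - x3) - y1 mod 53 = 31 * (9 - 42) - 16 = 21

2P = (42, 21)


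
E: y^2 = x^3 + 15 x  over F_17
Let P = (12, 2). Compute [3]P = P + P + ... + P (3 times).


k = 3 = 11_2 (binary, LSB first: 11)
Double-and-add from P = (12, 2):
  bit 0 = 1: acc = O + (12, 2) = (12, 2)
  bit 1 = 1: acc = (12, 2) + (2, 2) = (3, 15)

3P = (3, 15)


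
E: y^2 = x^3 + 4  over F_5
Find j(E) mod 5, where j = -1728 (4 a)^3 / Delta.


Delta = -16(4 a^3 + 27 b^2) mod 5 = 3
-1728 * (4 a)^3 = -1728 * (4*0)^3 mod 5 = 0
j = 0 * 3^(-1) mod 5 = 0

j = 0 (mod 5)


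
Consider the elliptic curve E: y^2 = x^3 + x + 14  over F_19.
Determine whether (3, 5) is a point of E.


Check whether y^2 = x^3 + 1 x + 14 (mod 19) for (x, y) = (3, 5).
LHS: y^2 = 5^2 mod 19 = 6
RHS: x^3 + 1 x + 14 = 3^3 + 1*3 + 14 mod 19 = 6
LHS = RHS

Yes, on the curve


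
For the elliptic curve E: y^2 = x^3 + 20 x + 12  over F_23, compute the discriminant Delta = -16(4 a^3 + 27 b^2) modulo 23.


4 a^3 + 27 b^2 = 4*20^3 + 27*12^2 = 32000 + 3888 = 35888
Delta = -16 * (35888) = -574208
Delta mod 23 = 10

Delta = 10 (mod 23)


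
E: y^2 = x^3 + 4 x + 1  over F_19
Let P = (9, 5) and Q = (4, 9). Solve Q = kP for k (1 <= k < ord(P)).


Enumerate multiples of P until we hit Q = (4, 9):
  1P = (9, 5)
  2P = (1, 14)
  3P = (7, 7)
  4P = (4, 9)
Match found at i = 4.

k = 4


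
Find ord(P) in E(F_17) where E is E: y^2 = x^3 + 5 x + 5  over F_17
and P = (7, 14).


Compute successive multiples of P until we hit O:
  1P = (7, 14)
  2P = (12, 5)
  3P = (6, 8)
  4P = (6, 9)
  5P = (12, 12)
  6P = (7, 3)
  7P = O

ord(P) = 7


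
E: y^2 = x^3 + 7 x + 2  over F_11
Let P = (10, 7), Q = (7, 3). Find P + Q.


P != Q, so use the chord formula.
s = (y2 - y1) / (x2 - x1) = (7) / (8) mod 11 = 5
x3 = s^2 - x1 - x2 mod 11 = 5^2 - 10 - 7 = 8
y3 = s (x1 - x3) - y1 mod 11 = 5 * (10 - 8) - 7 = 3

P + Q = (8, 3)


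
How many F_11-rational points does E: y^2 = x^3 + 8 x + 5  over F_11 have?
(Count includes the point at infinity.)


For each x in F_11, count y with y^2 = x^3 + 8 x + 5 mod 11:
  x = 0: RHS = 5, y in [4, 7]  -> 2 point(s)
  x = 1: RHS = 3, y in [5, 6]  -> 2 point(s)
  x = 3: RHS = 1, y in [1, 10]  -> 2 point(s)
  x = 5: RHS = 5, y in [4, 7]  -> 2 point(s)
  x = 6: RHS = 5, y in [4, 7]  -> 2 point(s)
  x = 8: RHS = 9, y in [3, 8]  -> 2 point(s)
  x = 9: RHS = 3, y in [5, 6]  -> 2 point(s)
Affine points: 14. Add the point at infinity: total = 15.

#E(F_11) = 15


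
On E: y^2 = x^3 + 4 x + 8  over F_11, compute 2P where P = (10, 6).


k = 2 = 10_2 (binary, LSB first: 01)
Double-and-add from P = (10, 6):
  bit 0 = 0: acc unchanged = O
  bit 1 = 1: acc = O + (7, 4) = (7, 4)

2P = (7, 4)


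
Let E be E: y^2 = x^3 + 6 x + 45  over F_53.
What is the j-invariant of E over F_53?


Delta = -16(4 a^3 + 27 b^2) mod 53 = 27
-1728 * (4 a)^3 = -1728 * (4*6)^3 mod 53 = 23
j = 23 * 27^(-1) mod 53 = 46

j = 46 (mod 53)


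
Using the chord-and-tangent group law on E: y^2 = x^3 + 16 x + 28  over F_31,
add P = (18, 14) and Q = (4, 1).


P != Q, so use the chord formula.
s = (y2 - y1) / (x2 - x1) = (18) / (17) mod 31 = 12
x3 = s^2 - x1 - x2 mod 31 = 12^2 - 18 - 4 = 29
y3 = s (x1 - x3) - y1 mod 31 = 12 * (18 - 29) - 14 = 9

P + Q = (29, 9)


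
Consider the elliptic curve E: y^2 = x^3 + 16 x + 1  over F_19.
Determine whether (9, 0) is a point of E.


Check whether y^2 = x^3 + 16 x + 1 (mod 19) for (x, y) = (9, 0).
LHS: y^2 = 0^2 mod 19 = 0
RHS: x^3 + 16 x + 1 = 9^3 + 16*9 + 1 mod 19 = 0
LHS = RHS

Yes, on the curve


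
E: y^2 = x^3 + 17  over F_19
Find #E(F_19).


For each x in F_19, count y with y^2 = x^3 + 0 x + 17 mod 19:
  x = 0: RHS = 17, y in [6, 13]  -> 2 point(s)
  x = 2: RHS = 6, y in [5, 14]  -> 2 point(s)
  x = 3: RHS = 6, y in [5, 14]  -> 2 point(s)
  x = 4: RHS = 5, y in [9, 10]  -> 2 point(s)
  x = 5: RHS = 9, y in [3, 16]  -> 2 point(s)
  x = 6: RHS = 5, y in [9, 10]  -> 2 point(s)
  x = 8: RHS = 16, y in [4, 15]  -> 2 point(s)
  x = 9: RHS = 5, y in [9, 10]  -> 2 point(s)
  x = 12: RHS = 16, y in [4, 15]  -> 2 point(s)
  x = 14: RHS = 6, y in [5, 14]  -> 2 point(s)
  x = 16: RHS = 9, y in [3, 16]  -> 2 point(s)
  x = 17: RHS = 9, y in [3, 16]  -> 2 point(s)
  x = 18: RHS = 16, y in [4, 15]  -> 2 point(s)
Affine points: 26. Add the point at infinity: total = 27.

#E(F_19) = 27


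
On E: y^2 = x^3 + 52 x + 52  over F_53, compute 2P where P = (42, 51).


Doubling: s = (3 x1^2 + a) / (2 y1)
s = (3*42^2 + 52) / (2*51) mod 53 = 42
x3 = s^2 - 2 x1 mod 53 = 42^2 - 2*42 = 37
y3 = s (x1 - x3) - y1 mod 53 = 42 * (42 - 37) - 51 = 0

2P = (37, 0)


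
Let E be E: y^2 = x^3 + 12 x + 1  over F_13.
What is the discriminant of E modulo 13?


4 a^3 + 27 b^2 = 4*12^3 + 27*1^2 = 6912 + 27 = 6939
Delta = -16 * (6939) = -111024
Delta mod 13 = 9

Delta = 9 (mod 13)


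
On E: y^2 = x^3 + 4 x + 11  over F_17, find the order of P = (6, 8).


Compute successive multiples of P until we hit O:
  1P = (6, 8)
  2P = (3, 13)
  3P = (7, 5)
  4P = (13, 13)
  5P = (11, 3)
  6P = (1, 4)
  7P = (12, 11)
  8P = (12, 6)
  ... (continuing to 15P)
  15P = O

ord(P) = 15


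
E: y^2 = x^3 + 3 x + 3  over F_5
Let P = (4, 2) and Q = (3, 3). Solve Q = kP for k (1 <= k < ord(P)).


Enumerate multiples of P until we hit Q = (3, 3):
  1P = (4, 2)
  2P = (3, 2)
  3P = (3, 3)
Match found at i = 3.

k = 3


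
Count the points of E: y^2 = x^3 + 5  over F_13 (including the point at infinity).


For each x in F_13, count y with y^2 = x^3 + 0 x + 5 mod 13:
  x = 2: RHS = 0, y in [0]  -> 1 point(s)
  x = 4: RHS = 4, y in [2, 11]  -> 2 point(s)
  x = 5: RHS = 0, y in [0]  -> 1 point(s)
  x = 6: RHS = 0, y in [0]  -> 1 point(s)
  x = 7: RHS = 10, y in [6, 7]  -> 2 point(s)
  x = 8: RHS = 10, y in [6, 7]  -> 2 point(s)
  x = 10: RHS = 4, y in [2, 11]  -> 2 point(s)
  x = 11: RHS = 10, y in [6, 7]  -> 2 point(s)
  x = 12: RHS = 4, y in [2, 11]  -> 2 point(s)
Affine points: 15. Add the point at infinity: total = 16.

#E(F_13) = 16


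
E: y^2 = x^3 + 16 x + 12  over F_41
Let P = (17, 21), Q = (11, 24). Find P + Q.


P != Q, so use the chord formula.
s = (y2 - y1) / (x2 - x1) = (3) / (35) mod 41 = 20
x3 = s^2 - x1 - x2 mod 41 = 20^2 - 17 - 11 = 3
y3 = s (x1 - x3) - y1 mod 41 = 20 * (17 - 3) - 21 = 13

P + Q = (3, 13)


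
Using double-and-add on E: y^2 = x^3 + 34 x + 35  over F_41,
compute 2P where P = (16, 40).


k = 2 = 10_2 (binary, LSB first: 01)
Double-and-add from P = (16, 40):
  bit 0 = 0: acc unchanged = O
  bit 1 = 1: acc = O + (8, 32) = (8, 32)

2P = (8, 32)


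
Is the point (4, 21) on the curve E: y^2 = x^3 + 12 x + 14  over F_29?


Check whether y^2 = x^3 + 12 x + 14 (mod 29) for (x, y) = (4, 21).
LHS: y^2 = 21^2 mod 29 = 6
RHS: x^3 + 12 x + 14 = 4^3 + 12*4 + 14 mod 29 = 10
LHS != RHS

No, not on the curve


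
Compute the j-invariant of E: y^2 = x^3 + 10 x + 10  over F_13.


Delta = -16(4 a^3 + 27 b^2) mod 13 = 11
-1728 * (4 a)^3 = -1728 * (4*10)^3 mod 13 = 1
j = 1 * 11^(-1) mod 13 = 6

j = 6 (mod 13)


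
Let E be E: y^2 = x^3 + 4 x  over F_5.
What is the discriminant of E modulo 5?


4 a^3 + 27 b^2 = 4*4^3 + 27*0^2 = 256 + 0 = 256
Delta = -16 * (256) = -4096
Delta mod 5 = 4

Delta = 4 (mod 5)


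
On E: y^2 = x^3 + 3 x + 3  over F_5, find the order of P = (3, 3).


Compute successive multiples of P until we hit O:
  1P = (3, 3)
  2P = (4, 2)
  3P = (4, 3)
  4P = (3, 2)
  5P = O

ord(P) = 5


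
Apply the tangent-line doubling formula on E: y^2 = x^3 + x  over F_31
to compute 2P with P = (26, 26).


Doubling: s = (3 x1^2 + a) / (2 y1)
s = (3*26^2 + 1) / (2*26) mod 31 = 11
x3 = s^2 - 2 x1 mod 31 = 11^2 - 2*26 = 7
y3 = s (x1 - x3) - y1 mod 31 = 11 * (26 - 7) - 26 = 28

2P = (7, 28)


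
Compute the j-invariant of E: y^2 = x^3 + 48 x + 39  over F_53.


Delta = -16(4 a^3 + 27 b^2) mod 53 = 19
-1728 * (4 a)^3 = -1728 * (4*48)^3 mod 53 = 10
j = 10 * 19^(-1) mod 53 = 34

j = 34 (mod 53)


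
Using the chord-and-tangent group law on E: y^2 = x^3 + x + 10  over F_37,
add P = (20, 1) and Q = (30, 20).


P != Q, so use the chord formula.
s = (y2 - y1) / (x2 - x1) = (19) / (10) mod 37 = 13
x3 = s^2 - x1 - x2 mod 37 = 13^2 - 20 - 30 = 8
y3 = s (x1 - x3) - y1 mod 37 = 13 * (20 - 8) - 1 = 7

P + Q = (8, 7)


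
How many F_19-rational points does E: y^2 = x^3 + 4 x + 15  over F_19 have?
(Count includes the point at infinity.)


For each x in F_19, count y with y^2 = x^3 + 4 x + 15 mod 19:
  x = 1: RHS = 1, y in [1, 18]  -> 2 point(s)
  x = 3: RHS = 16, y in [4, 15]  -> 2 point(s)
  x = 4: RHS = 0, y in [0]  -> 1 point(s)
  x = 7: RHS = 6, y in [5, 14]  -> 2 point(s)
  x = 9: RHS = 1, y in [1, 18]  -> 2 point(s)
  x = 12: RHS = 5, y in [9, 10]  -> 2 point(s)
  x = 15: RHS = 11, y in [7, 12]  -> 2 point(s)
Affine points: 13. Add the point at infinity: total = 14.

#E(F_19) = 14


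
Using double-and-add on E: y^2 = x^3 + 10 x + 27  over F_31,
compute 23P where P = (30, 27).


k = 23 = 10111_2 (binary, LSB first: 11101)
Double-and-add from P = (30, 27):
  bit 0 = 1: acc = O + (30, 27) = (30, 27)
  bit 1 = 1: acc = (30, 27) + (9, 28) = (1, 10)
  bit 2 = 1: acc = (1, 10) + (18, 26) = (19, 15)
  bit 3 = 0: acc unchanged = (19, 15)
  bit 4 = 1: acc = (19, 15) + (16, 25) = (14, 20)

23P = (14, 20)


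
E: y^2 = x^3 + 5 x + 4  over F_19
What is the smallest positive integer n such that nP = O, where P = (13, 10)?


Compute successive multiples of P until we hit O:
  1P = (13, 10)
  2P = (13, 9)
  3P = O

ord(P) = 3


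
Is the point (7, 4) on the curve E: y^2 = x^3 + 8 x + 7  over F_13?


Check whether y^2 = x^3 + 8 x + 7 (mod 13) for (x, y) = (7, 4).
LHS: y^2 = 4^2 mod 13 = 3
RHS: x^3 + 8 x + 7 = 7^3 + 8*7 + 7 mod 13 = 3
LHS = RHS

Yes, on the curve


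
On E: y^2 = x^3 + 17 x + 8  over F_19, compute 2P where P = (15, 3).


Doubling: s = (3 x1^2 + a) / (2 y1)
s = (3*15^2 + 17) / (2*3) mod 19 = 14
x3 = s^2 - 2 x1 mod 19 = 14^2 - 2*15 = 14
y3 = s (x1 - x3) - y1 mod 19 = 14 * (15 - 14) - 3 = 11

2P = (14, 11)


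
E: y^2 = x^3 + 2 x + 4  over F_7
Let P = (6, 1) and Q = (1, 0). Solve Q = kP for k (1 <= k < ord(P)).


Enumerate multiples of P until we hit Q = (1, 0):
  1P = (6, 1)
  2P = (3, 3)
  3P = (0, 2)
  4P = (2, 3)
  5P = (1, 0)
Match found at i = 5.

k = 5


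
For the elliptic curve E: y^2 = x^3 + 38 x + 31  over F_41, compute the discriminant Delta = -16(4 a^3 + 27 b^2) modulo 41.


4 a^3 + 27 b^2 = 4*38^3 + 27*31^2 = 219488 + 25947 = 245435
Delta = -16 * (245435) = -3926960
Delta mod 41 = 20

Delta = 20 (mod 41)


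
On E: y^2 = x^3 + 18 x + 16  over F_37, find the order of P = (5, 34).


Compute successive multiples of P until we hit O:
  1P = (5, 34)
  2P = (36, 21)
  3P = (12, 31)
  4P = (30, 19)
  5P = (29, 10)
  6P = (4, 2)
  7P = (16, 21)
  8P = (7, 2)
  ... (continuing to 43P)
  43P = O

ord(P) = 43


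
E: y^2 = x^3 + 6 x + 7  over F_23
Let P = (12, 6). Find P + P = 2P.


Doubling: s = (3 x1^2 + a) / (2 y1)
s = (3*12^2 + 6) / (2*6) mod 23 = 2
x3 = s^2 - 2 x1 mod 23 = 2^2 - 2*12 = 3
y3 = s (x1 - x3) - y1 mod 23 = 2 * (12 - 3) - 6 = 12

2P = (3, 12)


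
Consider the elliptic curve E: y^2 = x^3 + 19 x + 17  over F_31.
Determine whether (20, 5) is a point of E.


Check whether y^2 = x^3 + 19 x + 17 (mod 31) for (x, y) = (20, 5).
LHS: y^2 = 5^2 mod 31 = 25
RHS: x^3 + 19 x + 17 = 20^3 + 19*20 + 17 mod 31 = 27
LHS != RHS

No, not on the curve


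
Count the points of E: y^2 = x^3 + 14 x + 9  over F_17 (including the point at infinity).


For each x in F_17, count y with y^2 = x^3 + 14 x + 9 mod 17:
  x = 0: RHS = 9, y in [3, 14]  -> 2 point(s)
  x = 5: RHS = 0, y in [0]  -> 1 point(s)
  x = 7: RHS = 8, y in [5, 12]  -> 2 point(s)
  x = 8: RHS = 4, y in [2, 15]  -> 2 point(s)
  x = 11: RHS = 15, y in [7, 10]  -> 2 point(s)
  x = 12: RHS = 1, y in [1, 16]  -> 2 point(s)
  x = 13: RHS = 8, y in [5, 12]  -> 2 point(s)
  x = 14: RHS = 8, y in [5, 12]  -> 2 point(s)
Affine points: 15. Add the point at infinity: total = 16.

#E(F_17) = 16


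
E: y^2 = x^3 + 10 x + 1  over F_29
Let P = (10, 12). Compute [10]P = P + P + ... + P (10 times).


k = 10 = 1010_2 (binary, LSB first: 0101)
Double-and-add from P = (10, 12):
  bit 0 = 0: acc unchanged = O
  bit 1 = 1: acc = O + (25, 19) = (25, 19)
  bit 2 = 0: acc unchanged = (25, 19)
  bit 3 = 1: acc = (25, 19) + (8, 19) = (25, 10)

10P = (25, 10)


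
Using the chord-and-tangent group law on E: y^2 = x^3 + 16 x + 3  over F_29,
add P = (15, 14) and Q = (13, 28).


P != Q, so use the chord formula.
s = (y2 - y1) / (x2 - x1) = (14) / (27) mod 29 = 22
x3 = s^2 - x1 - x2 mod 29 = 22^2 - 15 - 13 = 21
y3 = s (x1 - x3) - y1 mod 29 = 22 * (15 - 21) - 14 = 28

P + Q = (21, 28)


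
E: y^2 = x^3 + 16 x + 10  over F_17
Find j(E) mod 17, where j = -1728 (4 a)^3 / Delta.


Delta = -16(4 a^3 + 27 b^2) mod 17 = 10
-1728 * (4 a)^3 = -1728 * (4*16)^3 mod 17 = 7
j = 7 * 10^(-1) mod 17 = 16

j = 16 (mod 17)


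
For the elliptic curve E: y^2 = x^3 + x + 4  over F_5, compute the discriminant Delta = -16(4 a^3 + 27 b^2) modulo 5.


4 a^3 + 27 b^2 = 4*1^3 + 27*4^2 = 4 + 432 = 436
Delta = -16 * (436) = -6976
Delta mod 5 = 4

Delta = 4 (mod 5)


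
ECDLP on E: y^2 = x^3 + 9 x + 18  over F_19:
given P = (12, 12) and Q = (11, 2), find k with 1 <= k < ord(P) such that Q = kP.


Enumerate multiples of P until we hit Q = (11, 2):
  1P = (12, 12)
  2P = (4, 2)
  3P = (1, 16)
  4P = (11, 17)
  5P = (2, 14)
  6P = (2, 5)
  7P = (11, 2)
Match found at i = 7.

k = 7


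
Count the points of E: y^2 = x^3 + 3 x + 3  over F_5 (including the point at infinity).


For each x in F_5, count y with y^2 = x^3 + 3 x + 3 mod 5:
  x = 3: RHS = 4, y in [2, 3]  -> 2 point(s)
  x = 4: RHS = 4, y in [2, 3]  -> 2 point(s)
Affine points: 4. Add the point at infinity: total = 5.

#E(F_5) = 5


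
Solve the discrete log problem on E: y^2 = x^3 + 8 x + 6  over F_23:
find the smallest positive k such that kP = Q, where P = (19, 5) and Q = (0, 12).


Enumerate multiples of P until we hit Q = (0, 12):
  1P = (19, 5)
  2P = (9, 5)
  3P = (18, 18)
  4P = (17, 15)
  5P = (12, 6)
  6P = (0, 12)
Match found at i = 6.

k = 6


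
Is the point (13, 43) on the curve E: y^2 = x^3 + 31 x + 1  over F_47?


Check whether y^2 = x^3 + 31 x + 1 (mod 47) for (x, y) = (13, 43).
LHS: y^2 = 43^2 mod 47 = 16
RHS: x^3 + 31 x + 1 = 13^3 + 31*13 + 1 mod 47 = 16
LHS = RHS

Yes, on the curve


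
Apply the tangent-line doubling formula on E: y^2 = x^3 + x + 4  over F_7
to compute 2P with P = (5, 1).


Doubling: s = (3 x1^2 + a) / (2 y1)
s = (3*5^2 + 1) / (2*1) mod 7 = 3
x3 = s^2 - 2 x1 mod 7 = 3^2 - 2*5 = 6
y3 = s (x1 - x3) - y1 mod 7 = 3 * (5 - 6) - 1 = 3

2P = (6, 3)


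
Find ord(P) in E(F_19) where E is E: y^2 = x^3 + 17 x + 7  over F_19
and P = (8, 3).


Compute successive multiples of P until we hit O:
  1P = (8, 3)
  2P = (3, 16)
  3P = (14, 5)
  4P = (14, 14)
  5P = (3, 3)
  6P = (8, 16)
  7P = O

ord(P) = 7


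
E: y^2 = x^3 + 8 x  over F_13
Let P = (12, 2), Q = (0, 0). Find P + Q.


P != Q, so use the chord formula.
s = (y2 - y1) / (x2 - x1) = (11) / (1) mod 13 = 11
x3 = s^2 - x1 - x2 mod 13 = 11^2 - 12 - 0 = 5
y3 = s (x1 - x3) - y1 mod 13 = 11 * (12 - 5) - 2 = 10

P + Q = (5, 10)


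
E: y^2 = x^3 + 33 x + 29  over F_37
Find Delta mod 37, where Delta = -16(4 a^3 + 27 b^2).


4 a^3 + 27 b^2 = 4*33^3 + 27*29^2 = 143748 + 22707 = 166455
Delta = -16 * (166455) = -2663280
Delta mod 37 = 17

Delta = 17 (mod 37)


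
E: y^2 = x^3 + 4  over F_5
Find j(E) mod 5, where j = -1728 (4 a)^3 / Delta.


Delta = -16(4 a^3 + 27 b^2) mod 5 = 3
-1728 * (4 a)^3 = -1728 * (4*0)^3 mod 5 = 0
j = 0 * 3^(-1) mod 5 = 0

j = 0 (mod 5)


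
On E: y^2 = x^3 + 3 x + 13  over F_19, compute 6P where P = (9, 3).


k = 6 = 110_2 (binary, LSB first: 011)
Double-and-add from P = (9, 3):
  bit 0 = 0: acc unchanged = O
  bit 1 = 1: acc = O + (10, 13) = (10, 13)
  bit 2 = 1: acc = (10, 13) + (6, 0) = (10, 6)

6P = (10, 6)


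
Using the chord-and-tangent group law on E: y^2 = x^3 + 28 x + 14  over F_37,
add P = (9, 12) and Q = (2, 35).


P != Q, so use the chord formula.
s = (y2 - y1) / (x2 - x1) = (23) / (30) mod 37 = 2
x3 = s^2 - x1 - x2 mod 37 = 2^2 - 9 - 2 = 30
y3 = s (x1 - x3) - y1 mod 37 = 2 * (9 - 30) - 12 = 20

P + Q = (30, 20)


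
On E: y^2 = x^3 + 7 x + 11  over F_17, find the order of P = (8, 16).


Compute successive multiples of P until we hit O:
  1P = (8, 16)
  2P = (3, 5)
  3P = (2, 4)
  4P = (11, 12)
  5P = (13, 2)
  6P = (12, 2)
  7P = (5, 16)
  8P = (4, 1)
  ... (continuing to 21P)
  21P = O

ord(P) = 21


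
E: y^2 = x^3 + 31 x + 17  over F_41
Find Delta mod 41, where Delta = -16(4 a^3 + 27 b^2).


4 a^3 + 27 b^2 = 4*31^3 + 27*17^2 = 119164 + 7803 = 126967
Delta = -16 * (126967) = -2031472
Delta mod 41 = 37

Delta = 37 (mod 41)


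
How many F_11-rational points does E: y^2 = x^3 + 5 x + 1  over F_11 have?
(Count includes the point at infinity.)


For each x in F_11, count y with y^2 = x^3 + 5 x + 1 mod 11:
  x = 0: RHS = 1, y in [1, 10]  -> 2 point(s)
  x = 6: RHS = 5, y in [4, 7]  -> 2 point(s)
  x = 7: RHS = 5, y in [4, 7]  -> 2 point(s)
  x = 8: RHS = 3, y in [5, 6]  -> 2 point(s)
  x = 9: RHS = 5, y in [4, 7]  -> 2 point(s)
Affine points: 10. Add the point at infinity: total = 11.

#E(F_11) = 11


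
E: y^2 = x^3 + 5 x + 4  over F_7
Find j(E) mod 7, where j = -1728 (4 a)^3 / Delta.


Delta = -16(4 a^3 + 27 b^2) mod 7 = 5
-1728 * (4 a)^3 = -1728 * (4*5)^3 mod 7 = 6
j = 6 * 5^(-1) mod 7 = 4

j = 4 (mod 7)


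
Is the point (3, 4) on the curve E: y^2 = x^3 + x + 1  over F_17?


Check whether y^2 = x^3 + 1 x + 1 (mod 17) for (x, y) = (3, 4).
LHS: y^2 = 4^2 mod 17 = 16
RHS: x^3 + 1 x + 1 = 3^3 + 1*3 + 1 mod 17 = 14
LHS != RHS

No, not on the curve


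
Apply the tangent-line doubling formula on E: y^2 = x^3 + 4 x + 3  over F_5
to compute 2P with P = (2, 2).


Doubling: s = (3 x1^2 + a) / (2 y1)
s = (3*2^2 + 4) / (2*2) mod 5 = 4
x3 = s^2 - 2 x1 mod 5 = 4^2 - 2*2 = 2
y3 = s (x1 - x3) - y1 mod 5 = 4 * (2 - 2) - 2 = 3

2P = (2, 3)


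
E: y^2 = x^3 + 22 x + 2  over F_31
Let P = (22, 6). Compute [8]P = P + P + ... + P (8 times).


k = 8 = 1000_2 (binary, LSB first: 0001)
Double-and-add from P = (22, 6):
  bit 0 = 0: acc unchanged = O
  bit 1 = 0: acc unchanged = O
  bit 2 = 0: acc unchanged = O
  bit 3 = 1: acc = O + (28, 8) = (28, 8)

8P = (28, 8)


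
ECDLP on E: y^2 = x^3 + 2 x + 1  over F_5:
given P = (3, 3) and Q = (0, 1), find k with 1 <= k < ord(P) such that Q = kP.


Enumerate multiples of P until we hit Q = (0, 1):
  1P = (3, 3)
  2P = (0, 4)
  3P = (1, 3)
  4P = (1, 2)
  5P = (0, 1)
Match found at i = 5.

k = 5


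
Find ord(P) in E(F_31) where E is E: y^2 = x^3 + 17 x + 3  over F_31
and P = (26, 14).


Compute successive multiples of P until we hit O:
  1P = (26, 14)
  2P = (17, 20)
  3P = (16, 0)
  4P = (17, 11)
  5P = (26, 17)
  6P = O

ord(P) = 6


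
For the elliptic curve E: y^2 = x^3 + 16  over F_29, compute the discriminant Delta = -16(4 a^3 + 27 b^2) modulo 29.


4 a^3 + 27 b^2 = 4*0^3 + 27*16^2 = 0 + 6912 = 6912
Delta = -16 * (6912) = -110592
Delta mod 29 = 14

Delta = 14 (mod 29)


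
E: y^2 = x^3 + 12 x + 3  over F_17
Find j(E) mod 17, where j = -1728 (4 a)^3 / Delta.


Delta = -16(4 a^3 + 27 b^2) mod 17 = 15
-1728 * (4 a)^3 = -1728 * (4*12)^3 mod 17 = 8
j = 8 * 15^(-1) mod 17 = 13

j = 13 (mod 17)


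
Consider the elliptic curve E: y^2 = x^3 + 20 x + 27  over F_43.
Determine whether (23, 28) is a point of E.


Check whether y^2 = x^3 + 20 x + 27 (mod 43) for (x, y) = (23, 28).
LHS: y^2 = 28^2 mod 43 = 10
RHS: x^3 + 20 x + 27 = 23^3 + 20*23 + 27 mod 43 = 12
LHS != RHS

No, not on the curve


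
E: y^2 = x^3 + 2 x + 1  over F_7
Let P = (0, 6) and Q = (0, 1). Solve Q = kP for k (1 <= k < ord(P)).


Enumerate multiples of P until we hit Q = (0, 1):
  1P = (0, 6)
  2P = (1, 2)
  3P = (1, 5)
  4P = (0, 1)
Match found at i = 4.

k = 4


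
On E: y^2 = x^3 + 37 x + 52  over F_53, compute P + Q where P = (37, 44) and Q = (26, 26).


P != Q, so use the chord formula.
s = (y2 - y1) / (x2 - x1) = (35) / (42) mod 53 = 45
x3 = s^2 - x1 - x2 mod 53 = 45^2 - 37 - 26 = 1
y3 = s (x1 - x3) - y1 mod 53 = 45 * (37 - 1) - 44 = 39

P + Q = (1, 39)


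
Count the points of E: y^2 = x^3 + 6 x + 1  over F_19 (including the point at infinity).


For each x in F_19, count y with y^2 = x^3 + 6 x + 1 mod 19:
  x = 0: RHS = 1, y in [1, 18]  -> 2 point(s)
  x = 5: RHS = 4, y in [2, 17]  -> 2 point(s)
  x = 6: RHS = 6, y in [5, 14]  -> 2 point(s)
  x = 7: RHS = 6, y in [5, 14]  -> 2 point(s)
  x = 9: RHS = 5, y in [9, 10]  -> 2 point(s)
  x = 10: RHS = 16, y in [4, 15]  -> 2 point(s)
  x = 11: RHS = 11, y in [7, 12]  -> 2 point(s)
  x = 14: RHS = 17, y in [6, 13]  -> 2 point(s)
  x = 17: RHS = 0, y in [0]  -> 1 point(s)
Affine points: 17. Add the point at infinity: total = 18.

#E(F_19) = 18


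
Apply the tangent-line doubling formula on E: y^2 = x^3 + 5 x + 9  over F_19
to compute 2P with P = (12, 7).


Doubling: s = (3 x1^2 + a) / (2 y1)
s = (3*12^2 + 5) / (2*7) mod 19 = 0
x3 = s^2 - 2 x1 mod 19 = 0^2 - 2*12 = 14
y3 = s (x1 - x3) - y1 mod 19 = 0 * (12 - 14) - 7 = 12

2P = (14, 12)


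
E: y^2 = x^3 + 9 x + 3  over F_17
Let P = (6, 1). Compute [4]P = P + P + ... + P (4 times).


k = 4 = 100_2 (binary, LSB first: 001)
Double-and-add from P = (6, 1):
  bit 0 = 0: acc unchanged = O
  bit 1 = 0: acc unchanged = O
  bit 2 = 1: acc = O + (6, 1) = (6, 1)

4P = (6, 1)


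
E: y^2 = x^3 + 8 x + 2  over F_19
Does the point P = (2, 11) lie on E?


Check whether y^2 = x^3 + 8 x + 2 (mod 19) for (x, y) = (2, 11).
LHS: y^2 = 11^2 mod 19 = 7
RHS: x^3 + 8 x + 2 = 2^3 + 8*2 + 2 mod 19 = 7
LHS = RHS

Yes, on the curve


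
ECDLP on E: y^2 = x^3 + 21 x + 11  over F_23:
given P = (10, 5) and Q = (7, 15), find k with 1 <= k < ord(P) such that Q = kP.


Enumerate multiples of P until we hit Q = (7, 15):
  1P = (10, 5)
  2P = (6, 13)
  3P = (11, 20)
  4P = (20, 6)
  5P = (19, 1)
  6P = (3, 20)
  7P = (16, 21)
  8P = (22, 9)
  9P = (9, 3)
  10P = (8, 22)
  11P = (14, 6)
  12P = (12, 6)
  13P = (7, 8)
  14P = (7, 15)
Match found at i = 14.

k = 14


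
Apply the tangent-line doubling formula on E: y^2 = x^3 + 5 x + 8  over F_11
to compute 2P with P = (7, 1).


Doubling: s = (3 x1^2 + a) / (2 y1)
s = (3*7^2 + 5) / (2*1) mod 11 = 10
x3 = s^2 - 2 x1 mod 11 = 10^2 - 2*7 = 9
y3 = s (x1 - x3) - y1 mod 11 = 10 * (7 - 9) - 1 = 1

2P = (9, 1)


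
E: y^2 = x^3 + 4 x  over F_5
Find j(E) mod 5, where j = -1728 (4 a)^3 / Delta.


Delta = -16(4 a^3 + 27 b^2) mod 5 = 4
-1728 * (4 a)^3 = -1728 * (4*4)^3 mod 5 = 2
j = 2 * 4^(-1) mod 5 = 3

j = 3 (mod 5)


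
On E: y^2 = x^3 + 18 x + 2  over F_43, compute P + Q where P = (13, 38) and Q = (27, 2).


P != Q, so use the chord formula.
s = (y2 - y1) / (x2 - x1) = (7) / (14) mod 43 = 22
x3 = s^2 - x1 - x2 mod 43 = 22^2 - 13 - 27 = 14
y3 = s (x1 - x3) - y1 mod 43 = 22 * (13 - 14) - 38 = 26

P + Q = (14, 26)


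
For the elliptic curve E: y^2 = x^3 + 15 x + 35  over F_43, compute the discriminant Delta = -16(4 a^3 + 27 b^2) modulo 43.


4 a^3 + 27 b^2 = 4*15^3 + 27*35^2 = 13500 + 33075 = 46575
Delta = -16 * (46575) = -745200
Delta mod 43 = 33

Delta = 33 (mod 43)


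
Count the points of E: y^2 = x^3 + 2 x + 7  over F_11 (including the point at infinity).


For each x in F_11, count y with y^2 = x^3 + 2 x + 7 mod 11:
  x = 6: RHS = 4, y in [2, 9]  -> 2 point(s)
  x = 7: RHS = 1, y in [1, 10]  -> 2 point(s)
  x = 10: RHS = 4, y in [2, 9]  -> 2 point(s)
Affine points: 6. Add the point at infinity: total = 7.

#E(F_11) = 7


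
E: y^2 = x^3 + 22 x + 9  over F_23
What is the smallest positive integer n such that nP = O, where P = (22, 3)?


Compute successive multiples of P until we hit O:
  1P = (22, 3)
  2P = (20, 13)
  3P = (6, 9)
  4P = (7, 0)
  5P = (6, 14)
  6P = (20, 10)
  7P = (22, 20)
  8P = O

ord(P) = 8


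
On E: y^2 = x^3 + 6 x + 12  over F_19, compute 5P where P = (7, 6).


k = 5 = 101_2 (binary, LSB first: 101)
Double-and-add from P = (7, 6):
  bit 0 = 1: acc = O + (7, 6) = (7, 6)
  bit 1 = 0: acc unchanged = (7, 6)
  bit 2 = 1: acc = (7, 6) + (12, 8) = (7, 13)

5P = (7, 13)


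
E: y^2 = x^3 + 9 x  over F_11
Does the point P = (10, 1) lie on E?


Check whether y^2 = x^3 + 9 x + 0 (mod 11) for (x, y) = (10, 1).
LHS: y^2 = 1^2 mod 11 = 1
RHS: x^3 + 9 x + 0 = 10^3 + 9*10 + 0 mod 11 = 1
LHS = RHS

Yes, on the curve


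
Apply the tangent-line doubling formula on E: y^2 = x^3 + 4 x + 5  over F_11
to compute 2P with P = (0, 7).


Doubling: s = (3 x1^2 + a) / (2 y1)
s = (3*0^2 + 4) / (2*7) mod 11 = 5
x3 = s^2 - 2 x1 mod 11 = 5^2 - 2*0 = 3
y3 = s (x1 - x3) - y1 mod 11 = 5 * (0 - 3) - 7 = 0

2P = (3, 0)


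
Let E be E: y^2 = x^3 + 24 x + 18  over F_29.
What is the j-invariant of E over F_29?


Delta = -16(4 a^3 + 27 b^2) mod 29 = 11
-1728 * (4 a)^3 = -1728 * (4*24)^3 mod 29 = 19
j = 19 * 11^(-1) mod 29 = 7

j = 7 (mod 29)


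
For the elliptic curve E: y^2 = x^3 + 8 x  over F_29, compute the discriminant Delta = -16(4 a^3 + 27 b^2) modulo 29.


4 a^3 + 27 b^2 = 4*8^3 + 27*0^2 = 2048 + 0 = 2048
Delta = -16 * (2048) = -32768
Delta mod 29 = 2

Delta = 2 (mod 29)


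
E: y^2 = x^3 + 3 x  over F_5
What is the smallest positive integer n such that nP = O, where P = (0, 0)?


Compute successive multiples of P until we hit O:
  1P = (0, 0)
  2P = O

ord(P) = 2


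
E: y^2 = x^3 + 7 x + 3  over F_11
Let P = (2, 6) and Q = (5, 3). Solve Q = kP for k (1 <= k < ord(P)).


Enumerate multiples of P until we hit Q = (5, 3):
  1P = (2, 6)
  2P = (5, 3)
Match found at i = 2.

k = 2


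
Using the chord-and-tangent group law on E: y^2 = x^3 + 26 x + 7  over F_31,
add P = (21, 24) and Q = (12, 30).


P != Q, so use the chord formula.
s = (y2 - y1) / (x2 - x1) = (6) / (22) mod 31 = 20
x3 = s^2 - x1 - x2 mod 31 = 20^2 - 21 - 12 = 26
y3 = s (x1 - x3) - y1 mod 31 = 20 * (21 - 26) - 24 = 0

P + Q = (26, 0)


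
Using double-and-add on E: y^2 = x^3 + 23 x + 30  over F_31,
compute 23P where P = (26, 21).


k = 23 = 10111_2 (binary, LSB first: 11101)
Double-and-add from P = (26, 21):
  bit 0 = 1: acc = O + (26, 21) = (26, 21)
  bit 1 = 1: acc = (26, 21) + (12, 22) = (21, 3)
  bit 2 = 1: acc = (21, 3) + (23, 27) = (7, 10)
  bit 3 = 0: acc unchanged = (7, 10)
  bit 4 = 1: acc = (7, 10) + (9, 25) = (17, 8)

23P = (17, 8)


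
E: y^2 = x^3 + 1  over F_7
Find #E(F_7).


For each x in F_7, count y with y^2 = x^3 + 0 x + 1 mod 7:
  x = 0: RHS = 1, y in [1, 6]  -> 2 point(s)
  x = 1: RHS = 2, y in [3, 4]  -> 2 point(s)
  x = 2: RHS = 2, y in [3, 4]  -> 2 point(s)
  x = 3: RHS = 0, y in [0]  -> 1 point(s)
  x = 4: RHS = 2, y in [3, 4]  -> 2 point(s)
  x = 5: RHS = 0, y in [0]  -> 1 point(s)
  x = 6: RHS = 0, y in [0]  -> 1 point(s)
Affine points: 11. Add the point at infinity: total = 12.

#E(F_7) = 12


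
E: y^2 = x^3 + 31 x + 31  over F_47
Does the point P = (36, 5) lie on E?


Check whether y^2 = x^3 + 31 x + 31 (mod 47) for (x, y) = (36, 5).
LHS: y^2 = 5^2 mod 47 = 25
RHS: x^3 + 31 x + 31 = 36^3 + 31*36 + 31 mod 47 = 4
LHS != RHS

No, not on the curve


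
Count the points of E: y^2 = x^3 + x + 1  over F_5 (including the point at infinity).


For each x in F_5, count y with y^2 = x^3 + 1 x + 1 mod 5:
  x = 0: RHS = 1, y in [1, 4]  -> 2 point(s)
  x = 2: RHS = 1, y in [1, 4]  -> 2 point(s)
  x = 3: RHS = 1, y in [1, 4]  -> 2 point(s)
  x = 4: RHS = 4, y in [2, 3]  -> 2 point(s)
Affine points: 8. Add the point at infinity: total = 9.

#E(F_5) = 9


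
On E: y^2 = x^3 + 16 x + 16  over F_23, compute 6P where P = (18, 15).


k = 6 = 110_2 (binary, LSB first: 011)
Double-and-add from P = (18, 15):
  bit 0 = 0: acc unchanged = O
  bit 1 = 1: acc = O + (18, 8) = (18, 8)
  bit 2 = 1: acc = (18, 8) + (18, 15) = O

6P = O


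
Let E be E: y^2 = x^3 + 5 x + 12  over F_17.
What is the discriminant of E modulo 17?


4 a^3 + 27 b^2 = 4*5^3 + 27*12^2 = 500 + 3888 = 4388
Delta = -16 * (4388) = -70208
Delta mod 17 = 2

Delta = 2 (mod 17)


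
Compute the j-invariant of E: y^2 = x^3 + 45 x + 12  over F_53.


Delta = -16(4 a^3 + 27 b^2) mod 53 = 28
-1728 * (4 a)^3 = -1728 * (4*45)^3 mod 53 = 24
j = 24 * 28^(-1) mod 53 = 16

j = 16 (mod 53)


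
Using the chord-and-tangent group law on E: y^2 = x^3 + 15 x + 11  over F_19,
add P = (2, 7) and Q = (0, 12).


P != Q, so use the chord formula.
s = (y2 - y1) / (x2 - x1) = (5) / (17) mod 19 = 7
x3 = s^2 - x1 - x2 mod 19 = 7^2 - 2 - 0 = 9
y3 = s (x1 - x3) - y1 mod 19 = 7 * (2 - 9) - 7 = 1

P + Q = (9, 1)


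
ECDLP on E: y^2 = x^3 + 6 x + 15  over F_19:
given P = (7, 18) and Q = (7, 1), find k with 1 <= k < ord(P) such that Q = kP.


Enumerate multiples of P until we hit Q = (7, 1):
  1P = (7, 18)
  2P = (10, 12)
  3P = (6, 18)
  4P = (6, 1)
  5P = (10, 7)
  6P = (7, 1)
Match found at i = 6.

k = 6


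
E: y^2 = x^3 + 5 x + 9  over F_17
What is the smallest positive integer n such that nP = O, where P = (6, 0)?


Compute successive multiples of P until we hit O:
  1P = (6, 0)
  2P = O

ord(P) = 2


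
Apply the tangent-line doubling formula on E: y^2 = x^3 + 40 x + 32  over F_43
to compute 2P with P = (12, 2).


Doubling: s = (3 x1^2 + a) / (2 y1)
s = (3*12^2 + 40) / (2*2) mod 43 = 32
x3 = s^2 - 2 x1 mod 43 = 32^2 - 2*12 = 11
y3 = s (x1 - x3) - y1 mod 43 = 32 * (12 - 11) - 2 = 30

2P = (11, 30)


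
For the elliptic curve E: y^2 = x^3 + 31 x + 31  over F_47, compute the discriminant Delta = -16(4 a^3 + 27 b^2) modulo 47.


4 a^3 + 27 b^2 = 4*31^3 + 27*31^2 = 119164 + 25947 = 145111
Delta = -16 * (145111) = -2321776
Delta mod 47 = 24

Delta = 24 (mod 47)


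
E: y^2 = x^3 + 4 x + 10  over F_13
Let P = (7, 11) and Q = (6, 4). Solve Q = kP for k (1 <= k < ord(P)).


Enumerate multiples of P until we hit Q = (6, 4):
  1P = (7, 11)
  2P = (3, 7)
  3P = (4, 5)
  4P = (6, 4)
Match found at i = 4.

k = 4


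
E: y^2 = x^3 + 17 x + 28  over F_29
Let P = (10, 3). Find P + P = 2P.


Doubling: s = (3 x1^2 + a) / (2 y1)
s = (3*10^2 + 17) / (2*3) mod 29 = 19
x3 = s^2 - 2 x1 mod 29 = 19^2 - 2*10 = 22
y3 = s (x1 - x3) - y1 mod 29 = 19 * (10 - 22) - 3 = 1

2P = (22, 1)


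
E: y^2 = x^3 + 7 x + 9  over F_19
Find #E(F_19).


For each x in F_19, count y with y^2 = x^3 + 7 x + 9 mod 19:
  x = 0: RHS = 9, y in [3, 16]  -> 2 point(s)
  x = 1: RHS = 17, y in [6, 13]  -> 2 point(s)
  x = 3: RHS = 0, y in [0]  -> 1 point(s)
  x = 4: RHS = 6, y in [5, 14]  -> 2 point(s)
  x = 5: RHS = 17, y in [6, 13]  -> 2 point(s)
  x = 6: RHS = 1, y in [1, 18]  -> 2 point(s)
  x = 8: RHS = 7, y in [8, 11]  -> 2 point(s)
  x = 11: RHS = 11, y in [7, 12]  -> 2 point(s)
  x = 12: RHS = 16, y in [4, 15]  -> 2 point(s)
  x = 13: RHS = 17, y in [6, 13]  -> 2 point(s)
  x = 14: RHS = 1, y in [1, 18]  -> 2 point(s)
  x = 17: RHS = 6, y in [5, 14]  -> 2 point(s)
  x = 18: RHS = 1, y in [1, 18]  -> 2 point(s)
Affine points: 25. Add the point at infinity: total = 26.

#E(F_19) = 26


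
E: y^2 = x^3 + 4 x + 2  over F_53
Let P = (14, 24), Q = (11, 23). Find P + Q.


P != Q, so use the chord formula.
s = (y2 - y1) / (x2 - x1) = (52) / (50) mod 53 = 18
x3 = s^2 - x1 - x2 mod 53 = 18^2 - 14 - 11 = 34
y3 = s (x1 - x3) - y1 mod 53 = 18 * (14 - 34) - 24 = 40

P + Q = (34, 40)


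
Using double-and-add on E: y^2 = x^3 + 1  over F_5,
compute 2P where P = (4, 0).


k = 2 = 10_2 (binary, LSB first: 01)
Double-and-add from P = (4, 0):
  bit 0 = 0: acc unchanged = O
  bit 1 = 1: acc = O + O = O

2P = O


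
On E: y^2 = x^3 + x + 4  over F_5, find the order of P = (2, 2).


Compute successive multiples of P until we hit O:
  1P = (2, 2)
  2P = (0, 2)
  3P = (3, 3)
  4P = (1, 4)
  5P = (1, 1)
  6P = (3, 2)
  7P = (0, 3)
  8P = (2, 3)
  ... (continuing to 9P)
  9P = O

ord(P) = 9


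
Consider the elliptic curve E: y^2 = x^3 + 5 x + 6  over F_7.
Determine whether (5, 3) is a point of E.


Check whether y^2 = x^3 + 5 x + 6 (mod 7) for (x, y) = (5, 3).
LHS: y^2 = 3^2 mod 7 = 2
RHS: x^3 + 5 x + 6 = 5^3 + 5*5 + 6 mod 7 = 2
LHS = RHS

Yes, on the curve


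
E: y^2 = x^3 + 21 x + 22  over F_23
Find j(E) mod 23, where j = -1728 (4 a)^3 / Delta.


Delta = -16(4 a^3 + 27 b^2) mod 23 = 11
-1728 * (4 a)^3 = -1728 * (4*21)^3 mod 23 = 18
j = 18 * 11^(-1) mod 23 = 10

j = 10 (mod 23)


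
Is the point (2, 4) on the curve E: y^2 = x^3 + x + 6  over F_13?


Check whether y^2 = x^3 + 1 x + 6 (mod 13) for (x, y) = (2, 4).
LHS: y^2 = 4^2 mod 13 = 3
RHS: x^3 + 1 x + 6 = 2^3 + 1*2 + 6 mod 13 = 3
LHS = RHS

Yes, on the curve


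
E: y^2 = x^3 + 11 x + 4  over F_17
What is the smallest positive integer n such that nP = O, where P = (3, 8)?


Compute successive multiples of P until we hit O:
  1P = (3, 8)
  2P = (10, 3)
  3P = (0, 2)
  4P = (1, 13)
  5P = (15, 5)
  6P = (15, 12)
  7P = (1, 4)
  8P = (0, 15)
  ... (continuing to 11P)
  11P = O

ord(P) = 11


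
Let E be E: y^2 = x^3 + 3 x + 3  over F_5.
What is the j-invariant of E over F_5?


Delta = -16(4 a^3 + 27 b^2) mod 5 = 4
-1728 * (4 a)^3 = -1728 * (4*3)^3 mod 5 = 1
j = 1 * 4^(-1) mod 5 = 4

j = 4 (mod 5)


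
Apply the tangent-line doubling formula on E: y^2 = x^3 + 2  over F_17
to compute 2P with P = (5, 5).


Doubling: s = (3 x1^2 + a) / (2 y1)
s = (3*5^2 + 0) / (2*5) mod 17 = 16
x3 = s^2 - 2 x1 mod 17 = 16^2 - 2*5 = 8
y3 = s (x1 - x3) - y1 mod 17 = 16 * (5 - 8) - 5 = 15

2P = (8, 15)


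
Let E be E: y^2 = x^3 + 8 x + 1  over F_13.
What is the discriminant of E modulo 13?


4 a^3 + 27 b^2 = 4*8^3 + 27*1^2 = 2048 + 27 = 2075
Delta = -16 * (2075) = -33200
Delta mod 13 = 2

Delta = 2 (mod 13)


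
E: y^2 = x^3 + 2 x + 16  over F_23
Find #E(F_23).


For each x in F_23, count y with y^2 = x^3 + 2 x + 16 mod 23:
  x = 0: RHS = 16, y in [4, 19]  -> 2 point(s)
  x = 3: RHS = 3, y in [7, 16]  -> 2 point(s)
  x = 5: RHS = 13, y in [6, 17]  -> 2 point(s)
  x = 9: RHS = 4, y in [2, 21]  -> 2 point(s)
  x = 10: RHS = 1, y in [1, 22]  -> 2 point(s)
  x = 11: RHS = 12, y in [9, 14]  -> 2 point(s)
  x = 13: RHS = 8, y in [10, 13]  -> 2 point(s)
  x = 16: RHS = 4, y in [2, 21]  -> 2 point(s)
  x = 17: RHS = 18, y in [8, 15]  -> 2 point(s)
  x = 19: RHS = 13, y in [6, 17]  -> 2 point(s)
  x = 20: RHS = 6, y in [11, 12]  -> 2 point(s)
  x = 21: RHS = 4, y in [2, 21]  -> 2 point(s)
  x = 22: RHS = 13, y in [6, 17]  -> 2 point(s)
Affine points: 26. Add the point at infinity: total = 27.

#E(F_23) = 27


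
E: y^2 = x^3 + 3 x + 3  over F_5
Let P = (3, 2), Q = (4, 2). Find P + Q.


P != Q, so use the chord formula.
s = (y2 - y1) / (x2 - x1) = (0) / (1) mod 5 = 0
x3 = s^2 - x1 - x2 mod 5 = 0^2 - 3 - 4 = 3
y3 = s (x1 - x3) - y1 mod 5 = 0 * (3 - 3) - 2 = 3

P + Q = (3, 3)


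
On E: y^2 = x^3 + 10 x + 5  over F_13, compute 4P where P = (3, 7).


k = 4 = 100_2 (binary, LSB first: 001)
Double-and-add from P = (3, 7):
  bit 0 = 0: acc unchanged = O
  bit 1 = 0: acc unchanged = O
  bit 2 = 1: acc = O + (1, 9) = (1, 9)

4P = (1, 9)


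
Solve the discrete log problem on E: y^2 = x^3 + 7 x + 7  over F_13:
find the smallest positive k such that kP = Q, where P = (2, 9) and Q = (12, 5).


Enumerate multiples of P until we hit Q = (12, 5):
  1P = (2, 9)
  2P = (12, 5)
Match found at i = 2.

k = 2


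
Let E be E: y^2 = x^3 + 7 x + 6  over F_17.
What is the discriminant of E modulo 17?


4 a^3 + 27 b^2 = 4*7^3 + 27*6^2 = 1372 + 972 = 2344
Delta = -16 * (2344) = -37504
Delta mod 17 = 15

Delta = 15 (mod 17)


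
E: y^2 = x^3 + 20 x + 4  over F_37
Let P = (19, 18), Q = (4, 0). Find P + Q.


P != Q, so use the chord formula.
s = (y2 - y1) / (x2 - x1) = (19) / (22) mod 37 = 16
x3 = s^2 - x1 - x2 mod 37 = 16^2 - 19 - 4 = 11
y3 = s (x1 - x3) - y1 mod 37 = 16 * (19 - 11) - 18 = 36

P + Q = (11, 36)


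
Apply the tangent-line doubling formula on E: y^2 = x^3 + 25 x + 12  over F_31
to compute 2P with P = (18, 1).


Doubling: s = (3 x1^2 + a) / (2 y1)
s = (3*18^2 + 25) / (2*1) mod 31 = 18
x3 = s^2 - 2 x1 mod 31 = 18^2 - 2*18 = 9
y3 = s (x1 - x3) - y1 mod 31 = 18 * (18 - 9) - 1 = 6

2P = (9, 6)


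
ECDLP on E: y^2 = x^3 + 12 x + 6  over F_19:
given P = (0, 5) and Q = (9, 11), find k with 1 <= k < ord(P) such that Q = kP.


Enumerate multiples of P until we hit Q = (9, 11):
  1P = (0, 5)
  2P = (6, 3)
  3P = (11, 5)
  4P = (8, 14)
  5P = (9, 11)
Match found at i = 5.

k = 5


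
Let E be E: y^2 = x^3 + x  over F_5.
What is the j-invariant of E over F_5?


Delta = -16(4 a^3 + 27 b^2) mod 5 = 1
-1728 * (4 a)^3 = -1728 * (4*1)^3 mod 5 = 3
j = 3 * 1^(-1) mod 5 = 3

j = 3 (mod 5)


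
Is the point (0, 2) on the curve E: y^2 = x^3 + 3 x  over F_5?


Check whether y^2 = x^3 + 3 x + 0 (mod 5) for (x, y) = (0, 2).
LHS: y^2 = 2^2 mod 5 = 4
RHS: x^3 + 3 x + 0 = 0^3 + 3*0 + 0 mod 5 = 0
LHS != RHS

No, not on the curve


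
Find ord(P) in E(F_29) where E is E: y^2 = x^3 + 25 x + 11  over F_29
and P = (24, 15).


Compute successive multiples of P until we hit O:
  1P = (24, 15)
  2P = (5, 0)
  3P = (24, 14)
  4P = O

ord(P) = 4


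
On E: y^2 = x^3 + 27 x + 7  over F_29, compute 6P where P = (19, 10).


k = 6 = 110_2 (binary, LSB first: 011)
Double-and-add from P = (19, 10):
  bit 0 = 0: acc unchanged = O
  bit 1 = 1: acc = O + (19, 19) = (19, 19)
  bit 2 = 1: acc = (19, 19) + (19, 10) = O

6P = O


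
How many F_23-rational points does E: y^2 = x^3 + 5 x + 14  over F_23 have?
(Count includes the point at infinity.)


For each x in F_23, count y with y^2 = x^3 + 5 x + 14 mod 23:
  x = 2: RHS = 9, y in [3, 20]  -> 2 point(s)
  x = 4: RHS = 6, y in [11, 12]  -> 2 point(s)
  x = 5: RHS = 3, y in [7, 16]  -> 2 point(s)
  x = 7: RHS = 1, y in [1, 22]  -> 2 point(s)
  x = 9: RHS = 6, y in [11, 12]  -> 2 point(s)
  x = 10: RHS = 6, y in [11, 12]  -> 2 point(s)
  x = 12: RHS = 8, y in [10, 13]  -> 2 point(s)
  x = 16: RHS = 4, y in [2, 21]  -> 2 point(s)
  x = 18: RHS = 2, y in [5, 18]  -> 2 point(s)
  x = 20: RHS = 18, y in [8, 15]  -> 2 point(s)
  x = 22: RHS = 8, y in [10, 13]  -> 2 point(s)
Affine points: 22. Add the point at infinity: total = 23.

#E(F_23) = 23


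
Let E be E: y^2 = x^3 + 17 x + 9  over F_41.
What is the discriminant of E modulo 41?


4 a^3 + 27 b^2 = 4*17^3 + 27*9^2 = 19652 + 2187 = 21839
Delta = -16 * (21839) = -349424
Delta mod 41 = 19

Delta = 19 (mod 41)


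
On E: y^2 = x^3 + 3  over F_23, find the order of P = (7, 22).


Compute successive multiples of P until we hit O:
  1P = (7, 22)
  2P = (12, 12)
  3P = (8, 3)
  4P = (1, 2)
  5P = (21, 8)
  6P = (19, 13)
  7P = (22, 18)
  8P = (0, 16)
  ... (continuing to 24P)
  24P = O

ord(P) = 24


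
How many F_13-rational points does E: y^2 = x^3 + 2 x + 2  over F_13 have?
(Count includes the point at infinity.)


For each x in F_13, count y with y^2 = x^3 + 2 x + 2 mod 13:
  x = 2: RHS = 1, y in [1, 12]  -> 2 point(s)
  x = 3: RHS = 9, y in [3, 10]  -> 2 point(s)
  x = 4: RHS = 9, y in [3, 10]  -> 2 point(s)
  x = 6: RHS = 9, y in [3, 10]  -> 2 point(s)
  x = 8: RHS = 10, y in [6, 7]  -> 2 point(s)
  x = 11: RHS = 3, y in [4, 9]  -> 2 point(s)
  x = 12: RHS = 12, y in [5, 8]  -> 2 point(s)
Affine points: 14. Add the point at infinity: total = 15.

#E(F_13) = 15


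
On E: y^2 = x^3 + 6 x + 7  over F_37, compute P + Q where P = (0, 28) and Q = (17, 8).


P != Q, so use the chord formula.
s = (y2 - y1) / (x2 - x1) = (17) / (17) mod 37 = 1
x3 = s^2 - x1 - x2 mod 37 = 1^2 - 0 - 17 = 21
y3 = s (x1 - x3) - y1 mod 37 = 1 * (0 - 21) - 28 = 25

P + Q = (21, 25)
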